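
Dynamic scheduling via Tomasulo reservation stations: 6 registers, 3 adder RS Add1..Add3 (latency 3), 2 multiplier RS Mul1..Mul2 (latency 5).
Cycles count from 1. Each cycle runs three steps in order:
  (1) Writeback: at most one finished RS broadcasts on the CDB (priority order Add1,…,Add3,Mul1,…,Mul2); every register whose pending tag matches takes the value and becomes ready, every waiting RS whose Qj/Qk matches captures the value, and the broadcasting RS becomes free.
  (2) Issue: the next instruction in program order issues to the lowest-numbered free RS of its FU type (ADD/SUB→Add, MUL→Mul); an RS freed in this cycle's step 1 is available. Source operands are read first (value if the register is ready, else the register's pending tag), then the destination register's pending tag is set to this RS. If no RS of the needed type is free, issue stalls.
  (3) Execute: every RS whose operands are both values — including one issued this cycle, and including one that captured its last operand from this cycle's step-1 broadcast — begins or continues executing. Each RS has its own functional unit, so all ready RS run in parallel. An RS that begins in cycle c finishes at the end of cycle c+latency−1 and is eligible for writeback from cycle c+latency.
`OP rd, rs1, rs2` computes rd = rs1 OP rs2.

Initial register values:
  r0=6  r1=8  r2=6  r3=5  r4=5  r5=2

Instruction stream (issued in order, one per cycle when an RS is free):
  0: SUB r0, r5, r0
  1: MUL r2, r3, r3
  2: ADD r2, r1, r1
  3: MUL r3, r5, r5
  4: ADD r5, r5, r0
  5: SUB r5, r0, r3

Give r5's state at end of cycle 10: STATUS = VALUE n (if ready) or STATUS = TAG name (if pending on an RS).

  c1: issue SUB r0<-Add1  regs: r0:Add1,r1:8,r2:6,r3:5,r4:5,r5:2
  c2: issue MUL r2<-Mul1  regs: r0:Add1,r1:8,r2:Mul1,r3:5,r4:5,r5:2
  c3: issue ADD r2<-Add2  regs: r0:Add1,r1:8,r2:Add2,r3:5,r4:5,r5:2
  c4: CDB Add1=-4; issue MUL r3<-Mul2  regs: r0:-4,r1:8,r2:Add2,r3:Mul2,r4:5,r5:2
  c5: issue ADD r5<-Add1  regs: r0:-4,r1:8,r2:Add2,r3:Mul2,r4:5,r5:Add1
  c6: CDB Add2=16; issue SUB r5<-Add2  regs: r0:-4,r1:8,r2:16,r3:Mul2,r4:5,r5:Add2
  c7: CDB Mul1=25  regs: r0:-4,r1:8,r2:16,r3:Mul2,r4:5,r5:Add2
  c8: CDB Add1=-2  regs: r0:-4,r1:8,r2:16,r3:Mul2,r4:5,r5:Add2
  c9: CDB Mul2=4  regs: r0:-4,r1:8,r2:16,r3:4,r4:5,r5:Add2
  c10: -  regs: r0:-4,r1:8,r2:16,r3:4,r4:5,r5:Add2

STATUS = TAG Add2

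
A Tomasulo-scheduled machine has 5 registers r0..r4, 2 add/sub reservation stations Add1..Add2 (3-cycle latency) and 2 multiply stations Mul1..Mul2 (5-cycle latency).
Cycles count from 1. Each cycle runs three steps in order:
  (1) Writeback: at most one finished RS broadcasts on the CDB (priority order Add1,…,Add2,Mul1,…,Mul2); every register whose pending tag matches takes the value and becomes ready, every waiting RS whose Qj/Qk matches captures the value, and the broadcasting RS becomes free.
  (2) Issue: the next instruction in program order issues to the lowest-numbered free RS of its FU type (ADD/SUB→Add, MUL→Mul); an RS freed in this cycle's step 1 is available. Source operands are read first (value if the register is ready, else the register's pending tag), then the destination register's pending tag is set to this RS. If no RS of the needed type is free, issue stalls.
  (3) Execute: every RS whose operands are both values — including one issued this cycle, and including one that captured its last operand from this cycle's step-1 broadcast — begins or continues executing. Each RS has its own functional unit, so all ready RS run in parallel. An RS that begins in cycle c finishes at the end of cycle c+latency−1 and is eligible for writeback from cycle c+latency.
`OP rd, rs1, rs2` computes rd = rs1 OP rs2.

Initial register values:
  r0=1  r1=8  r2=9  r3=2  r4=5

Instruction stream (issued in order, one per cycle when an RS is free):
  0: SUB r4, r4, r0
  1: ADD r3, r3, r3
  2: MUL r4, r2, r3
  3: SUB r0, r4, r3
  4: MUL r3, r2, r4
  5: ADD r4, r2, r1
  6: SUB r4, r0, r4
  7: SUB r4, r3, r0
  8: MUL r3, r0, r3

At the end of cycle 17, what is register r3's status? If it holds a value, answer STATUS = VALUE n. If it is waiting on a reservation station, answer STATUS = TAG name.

STATUS = TAG Mul1

cycle 1: issue SUB r4<-Add1 // r0:1,r1:8,r2:9,r3:2,r4:Add1
cycle 2: issue ADD r3<-Add2 // r0:1,r1:8,r2:9,r3:Add2,r4:Add1
cycle 3: issue MUL r4<-Mul1 // r0:1,r1:8,r2:9,r3:Add2,r4:Mul1
cycle 4: CDB Add1=4; issue SUB r0<-Add1 // r0:Add1,r1:8,r2:9,r3:Add2,r4:Mul1
cycle 5: CDB Add2=4; issue MUL r3<-Mul2 // r0:Add1,r1:8,r2:9,r3:Mul2,r4:Mul1
cycle 6: issue ADD r4<-Add2 // r0:Add1,r1:8,r2:9,r3:Mul2,r4:Add2
cycle 7: stall // r0:Add1,r1:8,r2:9,r3:Mul2,r4:Add2
cycle 8: stall // r0:Add1,r1:8,r2:9,r3:Mul2,r4:Add2
cycle 9: CDB Add2=17; issue SUB r4<-Add2 // r0:Add1,r1:8,r2:9,r3:Mul2,r4:Add2
cycle 10: CDB Mul1=36; stall // r0:Add1,r1:8,r2:9,r3:Mul2,r4:Add2
cycle 11: stall // r0:Add1,r1:8,r2:9,r3:Mul2,r4:Add2
cycle 12: stall // r0:Add1,r1:8,r2:9,r3:Mul2,r4:Add2
cycle 13: CDB Add1=32; issue SUB r4<-Add1 // r0:32,r1:8,r2:9,r3:Mul2,r4:Add1
cycle 14: issue MUL r3<-Mul1 // r0:32,r1:8,r2:9,r3:Mul1,r4:Add1
cycle 15: CDB Mul2=324 // r0:32,r1:8,r2:9,r3:Mul1,r4:Add1
cycle 16: CDB Add2=15 // r0:32,r1:8,r2:9,r3:Mul1,r4:Add1
cycle 17: - // r0:32,r1:8,r2:9,r3:Mul1,r4:Add1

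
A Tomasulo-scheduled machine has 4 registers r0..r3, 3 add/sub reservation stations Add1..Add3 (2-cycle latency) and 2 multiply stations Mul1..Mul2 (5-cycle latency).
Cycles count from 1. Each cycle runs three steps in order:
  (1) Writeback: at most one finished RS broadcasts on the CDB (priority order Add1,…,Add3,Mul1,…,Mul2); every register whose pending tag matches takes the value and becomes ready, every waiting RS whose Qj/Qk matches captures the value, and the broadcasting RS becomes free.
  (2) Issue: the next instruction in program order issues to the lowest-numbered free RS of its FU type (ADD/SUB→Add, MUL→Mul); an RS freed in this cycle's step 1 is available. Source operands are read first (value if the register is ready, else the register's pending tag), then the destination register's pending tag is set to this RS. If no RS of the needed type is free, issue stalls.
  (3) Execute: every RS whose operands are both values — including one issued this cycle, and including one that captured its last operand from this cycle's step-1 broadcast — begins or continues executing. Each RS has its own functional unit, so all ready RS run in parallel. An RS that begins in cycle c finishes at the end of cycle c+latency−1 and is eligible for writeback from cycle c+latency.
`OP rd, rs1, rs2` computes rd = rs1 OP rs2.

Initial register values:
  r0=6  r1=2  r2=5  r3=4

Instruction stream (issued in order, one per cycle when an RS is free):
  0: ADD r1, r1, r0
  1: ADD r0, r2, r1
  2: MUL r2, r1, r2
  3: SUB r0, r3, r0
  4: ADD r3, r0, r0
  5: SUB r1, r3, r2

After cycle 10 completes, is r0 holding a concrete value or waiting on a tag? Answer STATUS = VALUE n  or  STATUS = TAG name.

STATUS = VALUE -9

cycle 1: issue ADD r1<-Add1 // r0:6,r1:Add1,r2:5,r3:4
cycle 2: issue ADD r0<-Add2 // r0:Add2,r1:Add1,r2:5,r3:4
cycle 3: CDB Add1=8; issue MUL r2<-Mul1 // r0:Add2,r1:8,r2:Mul1,r3:4
cycle 4: issue SUB r0<-Add1 // r0:Add1,r1:8,r2:Mul1,r3:4
cycle 5: CDB Add2=13; issue ADD r3<-Add2 // r0:Add1,r1:8,r2:Mul1,r3:Add2
cycle 6: issue SUB r1<-Add3 // r0:Add1,r1:Add3,r2:Mul1,r3:Add2
cycle 7: CDB Add1=-9 // r0:-9,r1:Add3,r2:Mul1,r3:Add2
cycle 8: CDB Mul1=40 // r0:-9,r1:Add3,r2:40,r3:Add2
cycle 9: CDB Add2=-18 // r0:-9,r1:Add3,r2:40,r3:-18
cycle 10: - // r0:-9,r1:Add3,r2:40,r3:-18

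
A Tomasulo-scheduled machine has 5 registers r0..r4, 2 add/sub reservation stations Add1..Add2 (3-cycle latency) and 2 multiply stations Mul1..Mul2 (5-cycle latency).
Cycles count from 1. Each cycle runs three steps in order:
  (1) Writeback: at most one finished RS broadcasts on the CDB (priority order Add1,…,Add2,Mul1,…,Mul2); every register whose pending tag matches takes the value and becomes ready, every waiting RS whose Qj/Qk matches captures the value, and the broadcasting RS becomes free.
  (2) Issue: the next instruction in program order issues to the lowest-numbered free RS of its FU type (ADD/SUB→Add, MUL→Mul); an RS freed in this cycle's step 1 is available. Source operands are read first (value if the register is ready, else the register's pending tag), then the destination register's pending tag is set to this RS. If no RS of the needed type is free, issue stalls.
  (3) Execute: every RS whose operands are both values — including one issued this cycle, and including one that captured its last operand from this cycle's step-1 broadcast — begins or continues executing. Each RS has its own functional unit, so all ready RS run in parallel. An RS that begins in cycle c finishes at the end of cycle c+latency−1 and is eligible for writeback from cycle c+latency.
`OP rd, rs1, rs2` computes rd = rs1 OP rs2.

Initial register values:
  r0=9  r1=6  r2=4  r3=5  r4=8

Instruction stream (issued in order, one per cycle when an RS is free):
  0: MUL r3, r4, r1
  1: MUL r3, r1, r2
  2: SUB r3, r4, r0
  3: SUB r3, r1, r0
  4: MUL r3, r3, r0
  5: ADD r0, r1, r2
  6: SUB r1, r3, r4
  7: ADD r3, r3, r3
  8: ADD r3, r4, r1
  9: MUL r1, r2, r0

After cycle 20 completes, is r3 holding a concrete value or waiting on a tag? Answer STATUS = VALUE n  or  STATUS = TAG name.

STATUS = VALUE -27

  c1: issue MUL r3<-Mul1  regs: r0:9,r1:6,r2:4,r3:Mul1,r4:8
  c2: issue MUL r3<-Mul2  regs: r0:9,r1:6,r2:4,r3:Mul2,r4:8
  c3: issue SUB r3<-Add1  regs: r0:9,r1:6,r2:4,r3:Add1,r4:8
  c4: issue SUB r3<-Add2  regs: r0:9,r1:6,r2:4,r3:Add2,r4:8
  c5: stall  regs: r0:9,r1:6,r2:4,r3:Add2,r4:8
  c6: CDB Add1=-1; stall  regs: r0:9,r1:6,r2:4,r3:Add2,r4:8
  c7: CDB Add2=-3; stall  regs: r0:9,r1:6,r2:4,r3:-3,r4:8
  c8: CDB Mul1=48; issue MUL r3<-Mul1  regs: r0:9,r1:6,r2:4,r3:Mul1,r4:8
  c9: CDB Mul2=24; issue ADD r0<-Add1  regs: r0:Add1,r1:6,r2:4,r3:Mul1,r4:8
  c10: issue SUB r1<-Add2  regs: r0:Add1,r1:Add2,r2:4,r3:Mul1,r4:8
  c11: stall  regs: r0:Add1,r1:Add2,r2:4,r3:Mul1,r4:8
  c12: CDB Add1=10; issue ADD r3<-Add1  regs: r0:10,r1:Add2,r2:4,r3:Add1,r4:8
  c13: CDB Mul1=-27; stall  regs: r0:10,r1:Add2,r2:4,r3:Add1,r4:8
  c14: stall  regs: r0:10,r1:Add2,r2:4,r3:Add1,r4:8
  c15: stall  regs: r0:10,r1:Add2,r2:4,r3:Add1,r4:8
  c16: CDB Add1=-54; issue ADD r3<-Add1  regs: r0:10,r1:Add2,r2:4,r3:Add1,r4:8
  c17: CDB Add2=-35; issue MUL r1<-Mul1  regs: r0:10,r1:Mul1,r2:4,r3:Add1,r4:8
  c18: -  regs: r0:10,r1:Mul1,r2:4,r3:Add1,r4:8
  c19: -  regs: r0:10,r1:Mul1,r2:4,r3:Add1,r4:8
  c20: CDB Add1=-27  regs: r0:10,r1:Mul1,r2:4,r3:-27,r4:8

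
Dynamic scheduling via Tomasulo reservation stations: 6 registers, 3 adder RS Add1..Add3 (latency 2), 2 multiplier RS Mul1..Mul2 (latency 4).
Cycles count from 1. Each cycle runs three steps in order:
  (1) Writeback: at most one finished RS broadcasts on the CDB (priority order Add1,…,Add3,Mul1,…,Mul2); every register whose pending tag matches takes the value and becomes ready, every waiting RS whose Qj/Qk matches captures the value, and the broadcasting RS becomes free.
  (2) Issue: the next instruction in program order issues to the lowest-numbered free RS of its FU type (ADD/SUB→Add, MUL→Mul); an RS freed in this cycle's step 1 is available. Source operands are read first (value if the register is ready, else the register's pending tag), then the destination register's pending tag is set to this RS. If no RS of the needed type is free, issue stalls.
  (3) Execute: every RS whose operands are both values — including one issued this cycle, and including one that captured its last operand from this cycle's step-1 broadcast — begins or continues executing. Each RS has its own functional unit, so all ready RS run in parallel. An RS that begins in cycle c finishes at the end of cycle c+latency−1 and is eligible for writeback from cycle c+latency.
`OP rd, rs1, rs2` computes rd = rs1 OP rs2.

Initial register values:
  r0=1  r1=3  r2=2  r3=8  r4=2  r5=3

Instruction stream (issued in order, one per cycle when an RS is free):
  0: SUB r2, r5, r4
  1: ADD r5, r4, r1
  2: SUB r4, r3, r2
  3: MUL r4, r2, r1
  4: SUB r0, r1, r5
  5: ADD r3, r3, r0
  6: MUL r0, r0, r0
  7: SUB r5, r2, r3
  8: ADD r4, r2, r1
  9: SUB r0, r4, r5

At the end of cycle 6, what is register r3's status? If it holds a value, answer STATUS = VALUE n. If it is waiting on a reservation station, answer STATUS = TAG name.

  c1: issue SUB r2<-Add1  regs: r0:1,r1:3,r2:Add1,r3:8,r4:2,r5:3
  c2: issue ADD r5<-Add2  regs: r0:1,r1:3,r2:Add1,r3:8,r4:2,r5:Add2
  c3: CDB Add1=1; issue SUB r4<-Add1  regs: r0:1,r1:3,r2:1,r3:8,r4:Add1,r5:Add2
  c4: CDB Add2=5; issue MUL r4<-Mul1  regs: r0:1,r1:3,r2:1,r3:8,r4:Mul1,r5:5
  c5: CDB Add1=7; issue SUB r0<-Add1  regs: r0:Add1,r1:3,r2:1,r3:8,r4:Mul1,r5:5
  c6: issue ADD r3<-Add2  regs: r0:Add1,r1:3,r2:1,r3:Add2,r4:Mul1,r5:5

STATUS = TAG Add2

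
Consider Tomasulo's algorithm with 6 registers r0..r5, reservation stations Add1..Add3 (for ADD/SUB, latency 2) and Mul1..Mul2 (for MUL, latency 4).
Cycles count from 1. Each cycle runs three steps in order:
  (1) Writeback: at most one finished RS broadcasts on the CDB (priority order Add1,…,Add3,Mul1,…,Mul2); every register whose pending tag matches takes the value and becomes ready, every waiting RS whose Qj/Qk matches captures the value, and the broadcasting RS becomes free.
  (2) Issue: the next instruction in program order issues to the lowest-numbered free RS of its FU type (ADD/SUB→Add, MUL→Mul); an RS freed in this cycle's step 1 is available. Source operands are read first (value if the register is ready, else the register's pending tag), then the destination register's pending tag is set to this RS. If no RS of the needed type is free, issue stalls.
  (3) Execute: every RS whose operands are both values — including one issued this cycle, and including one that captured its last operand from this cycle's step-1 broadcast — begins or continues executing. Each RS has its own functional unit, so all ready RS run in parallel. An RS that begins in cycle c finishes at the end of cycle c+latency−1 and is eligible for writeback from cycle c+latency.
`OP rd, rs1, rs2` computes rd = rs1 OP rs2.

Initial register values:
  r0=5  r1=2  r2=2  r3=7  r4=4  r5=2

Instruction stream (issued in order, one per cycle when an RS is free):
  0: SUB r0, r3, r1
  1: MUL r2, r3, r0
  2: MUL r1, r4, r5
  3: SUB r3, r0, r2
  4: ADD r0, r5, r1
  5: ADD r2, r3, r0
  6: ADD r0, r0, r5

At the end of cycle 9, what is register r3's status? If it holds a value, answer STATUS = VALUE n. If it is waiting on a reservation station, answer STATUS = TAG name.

c1: issue SUB r0<-Add1 | r0:Add1,r1:2,r2:2,r3:7,r4:4,r5:2
c2: issue MUL r2<-Mul1 | r0:Add1,r1:2,r2:Mul1,r3:7,r4:4,r5:2
c3: CDB Add1=5; issue MUL r1<-Mul2 | r0:5,r1:Mul2,r2:Mul1,r3:7,r4:4,r5:2
c4: issue SUB r3<-Add1 | r0:5,r1:Mul2,r2:Mul1,r3:Add1,r4:4,r5:2
c5: issue ADD r0<-Add2 | r0:Add2,r1:Mul2,r2:Mul1,r3:Add1,r4:4,r5:2
c6: issue ADD r2<-Add3 | r0:Add2,r1:Mul2,r2:Add3,r3:Add1,r4:4,r5:2
c7: CDB Mul1=35; stall | r0:Add2,r1:Mul2,r2:Add3,r3:Add1,r4:4,r5:2
c8: CDB Mul2=8; stall | r0:Add2,r1:8,r2:Add3,r3:Add1,r4:4,r5:2
c9: CDB Add1=-30; issue ADD r0<-Add1 | r0:Add1,r1:8,r2:Add3,r3:-30,r4:4,r5:2

STATUS = VALUE -30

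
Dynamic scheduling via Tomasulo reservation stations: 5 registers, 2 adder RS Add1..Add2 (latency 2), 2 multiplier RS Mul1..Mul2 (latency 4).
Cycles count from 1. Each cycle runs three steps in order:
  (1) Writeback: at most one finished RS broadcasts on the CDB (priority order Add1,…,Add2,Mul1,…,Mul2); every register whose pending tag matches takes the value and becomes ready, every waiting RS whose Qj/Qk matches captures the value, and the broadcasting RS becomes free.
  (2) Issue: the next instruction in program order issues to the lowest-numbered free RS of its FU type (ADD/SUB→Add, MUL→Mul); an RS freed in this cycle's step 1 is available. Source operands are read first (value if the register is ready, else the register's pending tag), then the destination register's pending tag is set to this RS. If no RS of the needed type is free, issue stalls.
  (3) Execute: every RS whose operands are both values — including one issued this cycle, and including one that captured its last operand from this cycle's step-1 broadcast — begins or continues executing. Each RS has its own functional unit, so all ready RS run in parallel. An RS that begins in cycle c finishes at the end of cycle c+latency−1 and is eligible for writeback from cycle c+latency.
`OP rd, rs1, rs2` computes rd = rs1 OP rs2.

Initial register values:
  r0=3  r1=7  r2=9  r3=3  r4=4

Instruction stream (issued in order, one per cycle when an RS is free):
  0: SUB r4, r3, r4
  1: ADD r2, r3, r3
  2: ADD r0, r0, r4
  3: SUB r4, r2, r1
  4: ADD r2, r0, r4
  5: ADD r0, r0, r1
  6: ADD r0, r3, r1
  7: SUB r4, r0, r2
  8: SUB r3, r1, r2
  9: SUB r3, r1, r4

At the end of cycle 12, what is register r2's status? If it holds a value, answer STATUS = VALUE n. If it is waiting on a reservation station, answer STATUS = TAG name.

cycle 1: issue SUB r4<-Add1 // r0:3,r1:7,r2:9,r3:3,r4:Add1
cycle 2: issue ADD r2<-Add2 // r0:3,r1:7,r2:Add2,r3:3,r4:Add1
cycle 3: CDB Add1=-1; issue ADD r0<-Add1 // r0:Add1,r1:7,r2:Add2,r3:3,r4:-1
cycle 4: CDB Add2=6; issue SUB r4<-Add2 // r0:Add1,r1:7,r2:6,r3:3,r4:Add2
cycle 5: CDB Add1=2; issue ADD r2<-Add1 // r0:2,r1:7,r2:Add1,r3:3,r4:Add2
cycle 6: CDB Add2=-1; issue ADD r0<-Add2 // r0:Add2,r1:7,r2:Add1,r3:3,r4:-1
cycle 7: stall // r0:Add2,r1:7,r2:Add1,r3:3,r4:-1
cycle 8: CDB Add1=1; issue ADD r0<-Add1 // r0:Add1,r1:7,r2:1,r3:3,r4:-1
cycle 9: CDB Add2=9; issue SUB r4<-Add2 // r0:Add1,r1:7,r2:1,r3:3,r4:Add2
cycle 10: CDB Add1=10; issue SUB r3<-Add1 // r0:10,r1:7,r2:1,r3:Add1,r4:Add2
cycle 11: stall // r0:10,r1:7,r2:1,r3:Add1,r4:Add2
cycle 12: CDB Add1=6; issue SUB r3<-Add1 // r0:10,r1:7,r2:1,r3:Add1,r4:Add2

STATUS = VALUE 1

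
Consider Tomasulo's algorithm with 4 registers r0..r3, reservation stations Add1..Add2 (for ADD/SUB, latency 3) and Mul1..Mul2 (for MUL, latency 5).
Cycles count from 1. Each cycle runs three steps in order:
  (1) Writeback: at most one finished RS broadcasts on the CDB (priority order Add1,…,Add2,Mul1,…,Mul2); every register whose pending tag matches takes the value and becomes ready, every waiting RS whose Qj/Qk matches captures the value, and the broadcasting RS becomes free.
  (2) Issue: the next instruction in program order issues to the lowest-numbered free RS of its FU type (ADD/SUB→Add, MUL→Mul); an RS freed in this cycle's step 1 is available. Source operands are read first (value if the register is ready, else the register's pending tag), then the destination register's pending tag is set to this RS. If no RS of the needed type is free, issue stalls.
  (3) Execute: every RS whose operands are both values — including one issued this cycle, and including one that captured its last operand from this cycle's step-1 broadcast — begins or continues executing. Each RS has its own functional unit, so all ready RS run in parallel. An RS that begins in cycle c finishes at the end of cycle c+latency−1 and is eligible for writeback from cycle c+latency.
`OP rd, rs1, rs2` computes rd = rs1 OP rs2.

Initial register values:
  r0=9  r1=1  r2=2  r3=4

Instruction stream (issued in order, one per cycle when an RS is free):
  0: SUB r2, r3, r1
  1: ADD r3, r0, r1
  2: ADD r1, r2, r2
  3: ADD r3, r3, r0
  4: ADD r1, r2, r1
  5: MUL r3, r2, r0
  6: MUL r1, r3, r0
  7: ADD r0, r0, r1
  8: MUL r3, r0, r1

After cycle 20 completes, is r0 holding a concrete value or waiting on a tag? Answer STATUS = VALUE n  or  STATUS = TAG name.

STATUS = TAG Add1

  c1: issue SUB r2<-Add1  regs: r0:9,r1:1,r2:Add1,r3:4
  c2: issue ADD r3<-Add2  regs: r0:9,r1:1,r2:Add1,r3:Add2
  c3: stall  regs: r0:9,r1:1,r2:Add1,r3:Add2
  c4: CDB Add1=3; issue ADD r1<-Add1  regs: r0:9,r1:Add1,r2:3,r3:Add2
  c5: CDB Add2=10; issue ADD r3<-Add2  regs: r0:9,r1:Add1,r2:3,r3:Add2
  c6: stall  regs: r0:9,r1:Add1,r2:3,r3:Add2
  c7: CDB Add1=6; issue ADD r1<-Add1  regs: r0:9,r1:Add1,r2:3,r3:Add2
  c8: CDB Add2=19; issue MUL r3<-Mul1  regs: r0:9,r1:Add1,r2:3,r3:Mul1
  c9: issue MUL r1<-Mul2  regs: r0:9,r1:Mul2,r2:3,r3:Mul1
  c10: CDB Add1=9; issue ADD r0<-Add1  regs: r0:Add1,r1:Mul2,r2:3,r3:Mul1
  c11: stall  regs: r0:Add1,r1:Mul2,r2:3,r3:Mul1
  c12: stall  regs: r0:Add1,r1:Mul2,r2:3,r3:Mul1
  c13: CDB Mul1=27; issue MUL r3<-Mul1  regs: r0:Add1,r1:Mul2,r2:3,r3:Mul1
  c14: -  regs: r0:Add1,r1:Mul2,r2:3,r3:Mul1
  c15: -  regs: r0:Add1,r1:Mul2,r2:3,r3:Mul1
  c16: -  regs: r0:Add1,r1:Mul2,r2:3,r3:Mul1
  c17: -  regs: r0:Add1,r1:Mul2,r2:3,r3:Mul1
  c18: CDB Mul2=243  regs: r0:Add1,r1:243,r2:3,r3:Mul1
  c19: -  regs: r0:Add1,r1:243,r2:3,r3:Mul1
  c20: -  regs: r0:Add1,r1:243,r2:3,r3:Mul1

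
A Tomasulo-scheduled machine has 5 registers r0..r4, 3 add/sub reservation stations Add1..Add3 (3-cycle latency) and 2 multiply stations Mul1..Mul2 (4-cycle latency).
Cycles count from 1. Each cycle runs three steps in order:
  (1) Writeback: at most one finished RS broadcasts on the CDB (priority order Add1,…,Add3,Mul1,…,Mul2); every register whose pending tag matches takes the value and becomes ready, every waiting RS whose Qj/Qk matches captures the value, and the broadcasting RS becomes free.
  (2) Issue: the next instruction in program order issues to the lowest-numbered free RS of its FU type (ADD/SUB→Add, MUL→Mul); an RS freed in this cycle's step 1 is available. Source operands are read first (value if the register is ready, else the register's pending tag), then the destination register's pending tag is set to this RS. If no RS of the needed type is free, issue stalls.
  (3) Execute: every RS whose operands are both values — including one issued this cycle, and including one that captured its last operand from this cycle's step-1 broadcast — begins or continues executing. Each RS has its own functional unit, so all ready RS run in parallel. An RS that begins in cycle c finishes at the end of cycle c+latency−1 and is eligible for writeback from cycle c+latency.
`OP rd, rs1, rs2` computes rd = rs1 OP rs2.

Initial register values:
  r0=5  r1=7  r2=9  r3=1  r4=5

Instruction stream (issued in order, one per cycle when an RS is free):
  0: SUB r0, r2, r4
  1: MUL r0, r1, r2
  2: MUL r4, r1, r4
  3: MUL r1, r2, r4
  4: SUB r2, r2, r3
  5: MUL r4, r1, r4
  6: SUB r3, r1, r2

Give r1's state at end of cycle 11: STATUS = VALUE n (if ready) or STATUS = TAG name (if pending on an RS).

STATUS = VALUE 315

c1: issue SUB r0<-Add1 | r0:Add1,r1:7,r2:9,r3:1,r4:5
c2: issue MUL r0<-Mul1 | r0:Mul1,r1:7,r2:9,r3:1,r4:5
c3: issue MUL r4<-Mul2 | r0:Mul1,r1:7,r2:9,r3:1,r4:Mul2
c4: CDB Add1=4; stall | r0:Mul1,r1:7,r2:9,r3:1,r4:Mul2
c5: stall | r0:Mul1,r1:7,r2:9,r3:1,r4:Mul2
c6: CDB Mul1=63; issue MUL r1<-Mul1 | r0:63,r1:Mul1,r2:9,r3:1,r4:Mul2
c7: CDB Mul2=35; issue SUB r2<-Add1 | r0:63,r1:Mul1,r2:Add1,r3:1,r4:35
c8: issue MUL r4<-Mul2 | r0:63,r1:Mul1,r2:Add1,r3:1,r4:Mul2
c9: issue SUB r3<-Add2 | r0:63,r1:Mul1,r2:Add1,r3:Add2,r4:Mul2
c10: CDB Add1=8 | r0:63,r1:Mul1,r2:8,r3:Add2,r4:Mul2
c11: CDB Mul1=315 | r0:63,r1:315,r2:8,r3:Add2,r4:Mul2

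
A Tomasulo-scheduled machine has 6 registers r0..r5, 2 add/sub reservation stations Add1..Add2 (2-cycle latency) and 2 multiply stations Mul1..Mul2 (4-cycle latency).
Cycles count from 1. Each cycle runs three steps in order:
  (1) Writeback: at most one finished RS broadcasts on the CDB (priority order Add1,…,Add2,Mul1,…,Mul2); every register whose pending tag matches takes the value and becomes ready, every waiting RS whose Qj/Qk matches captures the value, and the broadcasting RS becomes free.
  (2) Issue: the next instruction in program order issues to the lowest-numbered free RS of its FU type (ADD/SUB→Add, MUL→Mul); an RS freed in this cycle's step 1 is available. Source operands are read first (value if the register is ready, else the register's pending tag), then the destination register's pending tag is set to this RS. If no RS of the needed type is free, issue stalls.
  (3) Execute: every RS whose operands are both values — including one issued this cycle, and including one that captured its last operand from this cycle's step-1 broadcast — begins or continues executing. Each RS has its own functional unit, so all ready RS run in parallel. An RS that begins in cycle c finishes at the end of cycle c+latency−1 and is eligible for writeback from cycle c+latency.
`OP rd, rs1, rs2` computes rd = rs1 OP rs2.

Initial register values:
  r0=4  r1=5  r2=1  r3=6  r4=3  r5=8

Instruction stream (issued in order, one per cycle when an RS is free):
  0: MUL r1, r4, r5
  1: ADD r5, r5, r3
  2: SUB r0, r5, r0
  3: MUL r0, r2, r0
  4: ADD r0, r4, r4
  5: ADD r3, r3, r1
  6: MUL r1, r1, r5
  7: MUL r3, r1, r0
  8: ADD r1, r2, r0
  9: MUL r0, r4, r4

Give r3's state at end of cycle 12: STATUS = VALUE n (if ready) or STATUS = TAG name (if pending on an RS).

cycle 1: issue MUL r1<-Mul1 // r0:4,r1:Mul1,r2:1,r3:6,r4:3,r5:8
cycle 2: issue ADD r5<-Add1 // r0:4,r1:Mul1,r2:1,r3:6,r4:3,r5:Add1
cycle 3: issue SUB r0<-Add2 // r0:Add2,r1:Mul1,r2:1,r3:6,r4:3,r5:Add1
cycle 4: CDB Add1=14; issue MUL r0<-Mul2 // r0:Mul2,r1:Mul1,r2:1,r3:6,r4:3,r5:14
cycle 5: CDB Mul1=24; issue ADD r0<-Add1 // r0:Add1,r1:24,r2:1,r3:6,r4:3,r5:14
cycle 6: CDB Add2=10; issue ADD r3<-Add2 // r0:Add1,r1:24,r2:1,r3:Add2,r4:3,r5:14
cycle 7: CDB Add1=6; issue MUL r1<-Mul1 // r0:6,r1:Mul1,r2:1,r3:Add2,r4:3,r5:14
cycle 8: CDB Add2=30; stall // r0:6,r1:Mul1,r2:1,r3:30,r4:3,r5:14
cycle 9: stall // r0:6,r1:Mul1,r2:1,r3:30,r4:3,r5:14
cycle 10: CDB Mul2=10; issue MUL r3<-Mul2 // r0:6,r1:Mul1,r2:1,r3:Mul2,r4:3,r5:14
cycle 11: CDB Mul1=336; issue ADD r1<-Add1 // r0:6,r1:Add1,r2:1,r3:Mul2,r4:3,r5:14
cycle 12: issue MUL r0<-Mul1 // r0:Mul1,r1:Add1,r2:1,r3:Mul2,r4:3,r5:14

STATUS = TAG Mul2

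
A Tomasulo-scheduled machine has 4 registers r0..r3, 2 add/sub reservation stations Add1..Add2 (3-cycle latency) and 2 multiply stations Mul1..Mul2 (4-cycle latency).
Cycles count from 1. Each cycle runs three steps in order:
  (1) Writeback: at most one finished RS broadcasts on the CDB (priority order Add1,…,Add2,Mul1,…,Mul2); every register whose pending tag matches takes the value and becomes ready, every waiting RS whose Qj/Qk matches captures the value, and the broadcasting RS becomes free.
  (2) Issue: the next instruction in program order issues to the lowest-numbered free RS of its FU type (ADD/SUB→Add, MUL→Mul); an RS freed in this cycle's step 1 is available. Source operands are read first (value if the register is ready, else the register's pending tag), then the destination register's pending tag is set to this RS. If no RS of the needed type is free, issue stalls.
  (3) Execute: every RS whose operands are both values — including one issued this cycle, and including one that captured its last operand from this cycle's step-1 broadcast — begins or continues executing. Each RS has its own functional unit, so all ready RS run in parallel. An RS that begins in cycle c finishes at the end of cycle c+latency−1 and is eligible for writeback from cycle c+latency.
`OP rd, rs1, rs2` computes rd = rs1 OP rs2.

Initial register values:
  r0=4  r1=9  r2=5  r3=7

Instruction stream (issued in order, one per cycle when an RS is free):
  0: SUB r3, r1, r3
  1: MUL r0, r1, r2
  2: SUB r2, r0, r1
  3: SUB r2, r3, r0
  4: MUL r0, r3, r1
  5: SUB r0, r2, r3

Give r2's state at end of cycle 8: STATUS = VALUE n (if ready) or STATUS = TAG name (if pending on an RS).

  c1: issue SUB r3<-Add1  regs: r0:4,r1:9,r2:5,r3:Add1
  c2: issue MUL r0<-Mul1  regs: r0:Mul1,r1:9,r2:5,r3:Add1
  c3: issue SUB r2<-Add2  regs: r0:Mul1,r1:9,r2:Add2,r3:Add1
  c4: CDB Add1=2; issue SUB r2<-Add1  regs: r0:Mul1,r1:9,r2:Add1,r3:2
  c5: issue MUL r0<-Mul2  regs: r0:Mul2,r1:9,r2:Add1,r3:2
  c6: CDB Mul1=45; stall  regs: r0:Mul2,r1:9,r2:Add1,r3:2
  c7: stall  regs: r0:Mul2,r1:9,r2:Add1,r3:2
  c8: stall  regs: r0:Mul2,r1:9,r2:Add1,r3:2

STATUS = TAG Add1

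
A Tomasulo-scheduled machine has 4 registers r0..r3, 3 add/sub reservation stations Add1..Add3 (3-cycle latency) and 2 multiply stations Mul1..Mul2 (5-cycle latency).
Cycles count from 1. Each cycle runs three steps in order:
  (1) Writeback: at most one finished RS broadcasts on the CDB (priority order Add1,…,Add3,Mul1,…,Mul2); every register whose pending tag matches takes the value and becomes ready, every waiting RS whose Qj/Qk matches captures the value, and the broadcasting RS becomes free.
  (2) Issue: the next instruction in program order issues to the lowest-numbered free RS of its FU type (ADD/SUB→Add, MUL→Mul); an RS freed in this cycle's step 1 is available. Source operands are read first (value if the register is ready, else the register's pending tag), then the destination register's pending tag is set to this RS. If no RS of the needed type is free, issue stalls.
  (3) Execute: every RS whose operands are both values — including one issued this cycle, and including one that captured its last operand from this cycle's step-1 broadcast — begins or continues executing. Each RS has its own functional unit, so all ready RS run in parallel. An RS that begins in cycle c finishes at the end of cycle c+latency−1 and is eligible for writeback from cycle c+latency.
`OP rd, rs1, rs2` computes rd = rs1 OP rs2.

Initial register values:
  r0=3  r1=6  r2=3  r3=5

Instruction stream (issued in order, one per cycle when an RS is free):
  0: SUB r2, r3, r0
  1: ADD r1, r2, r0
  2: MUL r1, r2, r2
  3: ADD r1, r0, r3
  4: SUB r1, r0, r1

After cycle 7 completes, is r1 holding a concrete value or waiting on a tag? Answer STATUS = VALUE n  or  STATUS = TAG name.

STATUS = TAG Add3

  c1: issue SUB r2<-Add1  regs: r0:3,r1:6,r2:Add1,r3:5
  c2: issue ADD r1<-Add2  regs: r0:3,r1:Add2,r2:Add1,r3:5
  c3: issue MUL r1<-Mul1  regs: r0:3,r1:Mul1,r2:Add1,r3:5
  c4: CDB Add1=2; issue ADD r1<-Add1  regs: r0:3,r1:Add1,r2:2,r3:5
  c5: issue SUB r1<-Add3  regs: r0:3,r1:Add3,r2:2,r3:5
  c6: -  regs: r0:3,r1:Add3,r2:2,r3:5
  c7: CDB Add1=8  regs: r0:3,r1:Add3,r2:2,r3:5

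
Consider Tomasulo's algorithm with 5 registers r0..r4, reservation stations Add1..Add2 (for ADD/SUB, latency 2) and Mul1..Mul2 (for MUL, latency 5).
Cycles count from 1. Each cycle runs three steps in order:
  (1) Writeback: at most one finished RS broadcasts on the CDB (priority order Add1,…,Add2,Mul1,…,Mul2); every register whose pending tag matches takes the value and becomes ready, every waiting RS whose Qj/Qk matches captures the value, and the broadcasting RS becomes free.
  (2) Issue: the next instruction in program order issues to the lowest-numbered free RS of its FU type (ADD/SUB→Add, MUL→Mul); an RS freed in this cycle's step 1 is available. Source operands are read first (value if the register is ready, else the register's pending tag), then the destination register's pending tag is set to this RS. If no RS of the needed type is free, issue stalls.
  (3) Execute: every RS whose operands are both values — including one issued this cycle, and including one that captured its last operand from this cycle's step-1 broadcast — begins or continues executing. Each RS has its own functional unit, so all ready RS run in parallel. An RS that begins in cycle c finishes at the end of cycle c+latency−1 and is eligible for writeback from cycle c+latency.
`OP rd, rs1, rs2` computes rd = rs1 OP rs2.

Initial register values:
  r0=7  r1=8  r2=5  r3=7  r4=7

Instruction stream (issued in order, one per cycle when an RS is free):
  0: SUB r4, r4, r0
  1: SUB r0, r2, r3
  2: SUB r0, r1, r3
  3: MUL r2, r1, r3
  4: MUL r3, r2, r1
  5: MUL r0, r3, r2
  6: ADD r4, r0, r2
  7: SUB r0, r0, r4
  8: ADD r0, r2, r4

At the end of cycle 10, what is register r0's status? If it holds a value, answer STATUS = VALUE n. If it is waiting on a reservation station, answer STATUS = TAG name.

c1: issue SUB r4<-Add1 | r0:7,r1:8,r2:5,r3:7,r4:Add1
c2: issue SUB r0<-Add2 | r0:Add2,r1:8,r2:5,r3:7,r4:Add1
c3: CDB Add1=0; issue SUB r0<-Add1 | r0:Add1,r1:8,r2:5,r3:7,r4:0
c4: CDB Add2=-2; issue MUL r2<-Mul1 | r0:Add1,r1:8,r2:Mul1,r3:7,r4:0
c5: CDB Add1=1; issue MUL r3<-Mul2 | r0:1,r1:8,r2:Mul1,r3:Mul2,r4:0
c6: stall | r0:1,r1:8,r2:Mul1,r3:Mul2,r4:0
c7: stall | r0:1,r1:8,r2:Mul1,r3:Mul2,r4:0
c8: stall | r0:1,r1:8,r2:Mul1,r3:Mul2,r4:0
c9: CDB Mul1=56; issue MUL r0<-Mul1 | r0:Mul1,r1:8,r2:56,r3:Mul2,r4:0
c10: issue ADD r4<-Add1 | r0:Mul1,r1:8,r2:56,r3:Mul2,r4:Add1

STATUS = TAG Mul1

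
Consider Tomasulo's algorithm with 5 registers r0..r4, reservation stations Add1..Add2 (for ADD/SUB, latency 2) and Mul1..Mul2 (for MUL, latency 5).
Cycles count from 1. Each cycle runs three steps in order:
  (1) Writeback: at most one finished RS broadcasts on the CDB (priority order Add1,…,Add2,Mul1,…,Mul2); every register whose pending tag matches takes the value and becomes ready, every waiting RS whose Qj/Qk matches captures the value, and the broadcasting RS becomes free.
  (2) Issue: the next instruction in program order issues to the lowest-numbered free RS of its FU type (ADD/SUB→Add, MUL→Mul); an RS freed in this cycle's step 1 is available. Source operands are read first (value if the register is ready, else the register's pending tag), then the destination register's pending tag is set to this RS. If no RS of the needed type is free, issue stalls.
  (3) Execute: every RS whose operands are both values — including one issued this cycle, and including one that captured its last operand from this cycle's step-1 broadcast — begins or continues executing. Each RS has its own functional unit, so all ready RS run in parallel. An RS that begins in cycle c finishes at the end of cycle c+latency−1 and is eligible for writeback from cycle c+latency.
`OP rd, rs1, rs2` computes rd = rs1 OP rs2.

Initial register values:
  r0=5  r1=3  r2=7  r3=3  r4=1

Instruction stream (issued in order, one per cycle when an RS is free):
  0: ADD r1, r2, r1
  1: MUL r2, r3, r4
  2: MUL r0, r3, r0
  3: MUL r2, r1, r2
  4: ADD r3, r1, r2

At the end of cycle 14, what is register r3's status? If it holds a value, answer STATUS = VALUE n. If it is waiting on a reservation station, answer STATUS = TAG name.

c1: issue ADD r1<-Add1 | r0:5,r1:Add1,r2:7,r3:3,r4:1
c2: issue MUL r2<-Mul1 | r0:5,r1:Add1,r2:Mul1,r3:3,r4:1
c3: CDB Add1=10; issue MUL r0<-Mul2 | r0:Mul2,r1:10,r2:Mul1,r3:3,r4:1
c4: stall | r0:Mul2,r1:10,r2:Mul1,r3:3,r4:1
c5: stall | r0:Mul2,r1:10,r2:Mul1,r3:3,r4:1
c6: stall | r0:Mul2,r1:10,r2:Mul1,r3:3,r4:1
c7: CDB Mul1=3; issue MUL r2<-Mul1 | r0:Mul2,r1:10,r2:Mul1,r3:3,r4:1
c8: CDB Mul2=15; issue ADD r3<-Add1 | r0:15,r1:10,r2:Mul1,r3:Add1,r4:1
c9: - | r0:15,r1:10,r2:Mul1,r3:Add1,r4:1
c10: - | r0:15,r1:10,r2:Mul1,r3:Add1,r4:1
c11: - | r0:15,r1:10,r2:Mul1,r3:Add1,r4:1
c12: CDB Mul1=30 | r0:15,r1:10,r2:30,r3:Add1,r4:1
c13: - | r0:15,r1:10,r2:30,r3:Add1,r4:1
c14: CDB Add1=40 | r0:15,r1:10,r2:30,r3:40,r4:1

STATUS = VALUE 40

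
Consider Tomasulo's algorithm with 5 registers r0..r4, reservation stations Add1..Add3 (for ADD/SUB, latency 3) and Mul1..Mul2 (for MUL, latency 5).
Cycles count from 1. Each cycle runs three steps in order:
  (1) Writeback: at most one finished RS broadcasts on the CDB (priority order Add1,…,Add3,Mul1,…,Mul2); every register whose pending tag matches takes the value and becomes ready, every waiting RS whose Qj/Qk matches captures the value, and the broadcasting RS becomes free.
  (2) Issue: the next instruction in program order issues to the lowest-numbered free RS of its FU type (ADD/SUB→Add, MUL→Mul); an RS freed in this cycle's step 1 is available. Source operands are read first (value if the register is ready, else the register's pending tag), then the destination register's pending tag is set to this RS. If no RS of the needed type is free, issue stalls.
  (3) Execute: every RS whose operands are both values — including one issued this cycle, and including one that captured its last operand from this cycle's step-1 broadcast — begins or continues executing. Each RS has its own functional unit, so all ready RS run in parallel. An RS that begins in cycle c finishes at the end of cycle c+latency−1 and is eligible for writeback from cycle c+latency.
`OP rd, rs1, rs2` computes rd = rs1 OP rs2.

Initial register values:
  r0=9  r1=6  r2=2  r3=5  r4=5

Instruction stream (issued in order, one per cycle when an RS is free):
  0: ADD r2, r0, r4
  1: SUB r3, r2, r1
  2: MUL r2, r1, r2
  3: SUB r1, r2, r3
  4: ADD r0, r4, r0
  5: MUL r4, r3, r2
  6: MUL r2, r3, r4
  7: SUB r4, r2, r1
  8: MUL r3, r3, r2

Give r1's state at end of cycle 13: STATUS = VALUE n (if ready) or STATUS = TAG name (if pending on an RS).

c1: issue ADD r2<-Add1 | r0:9,r1:6,r2:Add1,r3:5,r4:5
c2: issue SUB r3<-Add2 | r0:9,r1:6,r2:Add1,r3:Add2,r4:5
c3: issue MUL r2<-Mul1 | r0:9,r1:6,r2:Mul1,r3:Add2,r4:5
c4: CDB Add1=14; issue SUB r1<-Add1 | r0:9,r1:Add1,r2:Mul1,r3:Add2,r4:5
c5: issue ADD r0<-Add3 | r0:Add3,r1:Add1,r2:Mul1,r3:Add2,r4:5
c6: issue MUL r4<-Mul2 | r0:Add3,r1:Add1,r2:Mul1,r3:Add2,r4:Mul2
c7: CDB Add2=8; stall | r0:Add3,r1:Add1,r2:Mul1,r3:8,r4:Mul2
c8: CDB Add3=14; stall | r0:14,r1:Add1,r2:Mul1,r3:8,r4:Mul2
c9: CDB Mul1=84; issue MUL r2<-Mul1 | r0:14,r1:Add1,r2:Mul1,r3:8,r4:Mul2
c10: issue SUB r4<-Add2 | r0:14,r1:Add1,r2:Mul1,r3:8,r4:Add2
c11: stall | r0:14,r1:Add1,r2:Mul1,r3:8,r4:Add2
c12: CDB Add1=76; stall | r0:14,r1:76,r2:Mul1,r3:8,r4:Add2
c13: stall | r0:14,r1:76,r2:Mul1,r3:8,r4:Add2

STATUS = VALUE 76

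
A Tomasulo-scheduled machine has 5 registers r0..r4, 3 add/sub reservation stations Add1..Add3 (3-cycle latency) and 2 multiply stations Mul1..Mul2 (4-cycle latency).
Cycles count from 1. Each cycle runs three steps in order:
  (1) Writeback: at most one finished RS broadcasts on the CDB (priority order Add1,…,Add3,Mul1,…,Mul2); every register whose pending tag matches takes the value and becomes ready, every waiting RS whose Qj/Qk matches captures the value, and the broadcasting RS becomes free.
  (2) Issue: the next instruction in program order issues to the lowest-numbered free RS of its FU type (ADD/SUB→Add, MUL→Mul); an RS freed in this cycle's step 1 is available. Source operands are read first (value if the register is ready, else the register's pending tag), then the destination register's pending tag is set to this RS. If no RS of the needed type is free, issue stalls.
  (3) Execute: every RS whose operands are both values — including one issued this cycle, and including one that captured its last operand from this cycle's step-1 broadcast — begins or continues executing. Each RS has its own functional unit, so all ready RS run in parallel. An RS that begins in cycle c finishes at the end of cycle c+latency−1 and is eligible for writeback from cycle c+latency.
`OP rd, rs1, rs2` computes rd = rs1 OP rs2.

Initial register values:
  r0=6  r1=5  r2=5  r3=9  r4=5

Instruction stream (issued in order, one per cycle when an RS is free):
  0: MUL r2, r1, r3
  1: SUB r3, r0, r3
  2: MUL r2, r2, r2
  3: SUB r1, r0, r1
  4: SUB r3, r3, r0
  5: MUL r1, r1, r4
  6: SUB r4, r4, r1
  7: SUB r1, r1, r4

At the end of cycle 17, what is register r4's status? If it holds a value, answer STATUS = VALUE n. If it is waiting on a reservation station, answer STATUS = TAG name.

c1: issue MUL r2<-Mul1 | r0:6,r1:5,r2:Mul1,r3:9,r4:5
c2: issue SUB r3<-Add1 | r0:6,r1:5,r2:Mul1,r3:Add1,r4:5
c3: issue MUL r2<-Mul2 | r0:6,r1:5,r2:Mul2,r3:Add1,r4:5
c4: issue SUB r1<-Add2 | r0:6,r1:Add2,r2:Mul2,r3:Add1,r4:5
c5: CDB Add1=-3; issue SUB r3<-Add1 | r0:6,r1:Add2,r2:Mul2,r3:Add1,r4:5
c6: CDB Mul1=45; issue MUL r1<-Mul1 | r0:6,r1:Mul1,r2:Mul2,r3:Add1,r4:5
c7: CDB Add2=1; issue SUB r4<-Add2 | r0:6,r1:Mul1,r2:Mul2,r3:Add1,r4:Add2
c8: CDB Add1=-9; issue SUB r1<-Add1 | r0:6,r1:Add1,r2:Mul2,r3:-9,r4:Add2
c9: - | r0:6,r1:Add1,r2:Mul2,r3:-9,r4:Add2
c10: CDB Mul2=2025 | r0:6,r1:Add1,r2:2025,r3:-9,r4:Add2
c11: CDB Mul1=5 | r0:6,r1:Add1,r2:2025,r3:-9,r4:Add2
c12: - | r0:6,r1:Add1,r2:2025,r3:-9,r4:Add2
c13: - | r0:6,r1:Add1,r2:2025,r3:-9,r4:Add2
c14: CDB Add2=0 | r0:6,r1:Add1,r2:2025,r3:-9,r4:0
c15: - | r0:6,r1:Add1,r2:2025,r3:-9,r4:0
c16: - | r0:6,r1:Add1,r2:2025,r3:-9,r4:0
c17: CDB Add1=5 | r0:6,r1:5,r2:2025,r3:-9,r4:0

STATUS = VALUE 0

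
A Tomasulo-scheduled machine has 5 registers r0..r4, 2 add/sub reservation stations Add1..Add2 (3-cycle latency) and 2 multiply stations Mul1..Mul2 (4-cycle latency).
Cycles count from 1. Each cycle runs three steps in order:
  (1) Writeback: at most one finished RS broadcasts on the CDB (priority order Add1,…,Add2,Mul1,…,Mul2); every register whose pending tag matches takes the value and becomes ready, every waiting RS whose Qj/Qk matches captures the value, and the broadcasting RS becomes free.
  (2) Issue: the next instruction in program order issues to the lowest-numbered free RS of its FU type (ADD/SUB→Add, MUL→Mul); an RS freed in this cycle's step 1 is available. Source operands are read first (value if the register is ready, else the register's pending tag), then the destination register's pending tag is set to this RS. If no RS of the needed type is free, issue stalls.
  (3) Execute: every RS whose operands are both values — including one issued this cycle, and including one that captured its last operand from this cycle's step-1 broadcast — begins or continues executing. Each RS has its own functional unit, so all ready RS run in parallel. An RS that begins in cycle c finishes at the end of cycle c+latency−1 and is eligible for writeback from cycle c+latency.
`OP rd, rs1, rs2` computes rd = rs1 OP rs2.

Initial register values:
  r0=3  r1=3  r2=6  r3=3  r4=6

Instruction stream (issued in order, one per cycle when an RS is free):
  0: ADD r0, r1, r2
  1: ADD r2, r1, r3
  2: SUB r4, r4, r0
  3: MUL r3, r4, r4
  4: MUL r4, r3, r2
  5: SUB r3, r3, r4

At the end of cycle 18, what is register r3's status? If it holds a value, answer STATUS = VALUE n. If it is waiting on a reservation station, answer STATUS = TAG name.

STATUS = VALUE -45

  c1: issue ADD r0<-Add1  regs: r0:Add1,r1:3,r2:6,r3:3,r4:6
  c2: issue ADD r2<-Add2  regs: r0:Add1,r1:3,r2:Add2,r3:3,r4:6
  c3: stall  regs: r0:Add1,r1:3,r2:Add2,r3:3,r4:6
  c4: CDB Add1=9; issue SUB r4<-Add1  regs: r0:9,r1:3,r2:Add2,r3:3,r4:Add1
  c5: CDB Add2=6; issue MUL r3<-Mul1  regs: r0:9,r1:3,r2:6,r3:Mul1,r4:Add1
  c6: issue MUL r4<-Mul2  regs: r0:9,r1:3,r2:6,r3:Mul1,r4:Mul2
  c7: CDB Add1=-3; issue SUB r3<-Add1  regs: r0:9,r1:3,r2:6,r3:Add1,r4:Mul2
  c8: -  regs: r0:9,r1:3,r2:6,r3:Add1,r4:Mul2
  c9: -  regs: r0:9,r1:3,r2:6,r3:Add1,r4:Mul2
  c10: -  regs: r0:9,r1:3,r2:6,r3:Add1,r4:Mul2
  c11: CDB Mul1=9  regs: r0:9,r1:3,r2:6,r3:Add1,r4:Mul2
  c12: -  regs: r0:9,r1:3,r2:6,r3:Add1,r4:Mul2
  c13: -  regs: r0:9,r1:3,r2:6,r3:Add1,r4:Mul2
  c14: -  regs: r0:9,r1:3,r2:6,r3:Add1,r4:Mul2
  c15: CDB Mul2=54  regs: r0:9,r1:3,r2:6,r3:Add1,r4:54
  c16: -  regs: r0:9,r1:3,r2:6,r3:Add1,r4:54
  c17: -  regs: r0:9,r1:3,r2:6,r3:Add1,r4:54
  c18: CDB Add1=-45  regs: r0:9,r1:3,r2:6,r3:-45,r4:54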